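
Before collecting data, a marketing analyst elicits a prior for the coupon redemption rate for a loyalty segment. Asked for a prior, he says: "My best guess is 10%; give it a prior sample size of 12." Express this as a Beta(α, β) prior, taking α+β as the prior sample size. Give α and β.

α = 1.2, β = 10.8

Under the effective-sample-size interpretation, Beta(α, β) has prior mean α/(α+β) and prior sample size α+β.
So α+β = 12 and α/(α+β) = 0.1, giving α = 0.1·12 = 1.2 and β = 12 − 1.2 = 10.8.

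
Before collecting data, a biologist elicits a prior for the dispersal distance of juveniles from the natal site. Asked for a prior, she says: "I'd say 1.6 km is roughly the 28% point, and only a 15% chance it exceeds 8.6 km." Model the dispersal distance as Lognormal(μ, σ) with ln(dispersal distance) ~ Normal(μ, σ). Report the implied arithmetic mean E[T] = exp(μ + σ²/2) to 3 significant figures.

E[T] ≈ 5.03 km

If T ~ Lognormal(μ,σ) then ln T ~ Normal(μ,σ), so the p-quantile of ln T is μ + z_p·σ.
ln(1.6) = 0.47 and ln(8.6) = 2.152; z_{0.28} = -0.5828, z_{0.85} = 1.036.
σ = (2.152 − 0.47)/(1.036 − (-0.5828)) = 1.039.
μ = 0.47 − (-0.5828)·1.039 = 1.075.
E[T] = exp(μ + σ²/2) = exp(1.075 + 0.5393) = 5.03 km.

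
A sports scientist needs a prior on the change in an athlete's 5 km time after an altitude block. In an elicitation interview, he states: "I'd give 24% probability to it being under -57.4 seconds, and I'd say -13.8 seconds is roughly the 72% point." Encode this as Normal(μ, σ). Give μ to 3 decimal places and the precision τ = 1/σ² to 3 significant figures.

μ = -33.512, τ = 0.000874

For Normal(μ,σ), the p-quantile is μ + z_p·σ. Here z_{0.24} = -0.7063, z_{0.72} = 0.5828.
So -57.4 = μ − 0.7063σ and -13.8 = μ + 0.5828σ.
Subtracting: σ = (-13.8 − -57.4)/(0.5828 − (-0.7063)) = 33.821.
Then μ = -57.4 − (-0.7063)·33.821 = -33.512.
Precision τ = 1/σ² = 1/33.82² = 0.000874.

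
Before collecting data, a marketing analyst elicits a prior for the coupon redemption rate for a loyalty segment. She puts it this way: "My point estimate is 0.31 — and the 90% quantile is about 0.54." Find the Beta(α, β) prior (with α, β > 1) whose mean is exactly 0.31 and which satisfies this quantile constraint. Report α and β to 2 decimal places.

α ≈ 2.15, β ≈ 4.78

With mean 0.31 fixed, write α = 0.31s, β = 0.69s where s = α+β.
Need P(θ < 0.54) = 0.9 under Beta(0.31s, 0.69s). Normal approximation: (q−m)/√(m(1−m)/s) ≈ z_{0.9} = 1.28, so s ≈ 0.31·0.69·(1.28)²/(0.54−0.31)² = 6.6.
At s = 6.6: P(θ<0.54) ≈ 0.896. Adjusting to match 0.9 gives s ≈ 6.93.
So α = 0.31·6.93 ≈ 2.15, β = 0.69·6.93 ≈ 4.78.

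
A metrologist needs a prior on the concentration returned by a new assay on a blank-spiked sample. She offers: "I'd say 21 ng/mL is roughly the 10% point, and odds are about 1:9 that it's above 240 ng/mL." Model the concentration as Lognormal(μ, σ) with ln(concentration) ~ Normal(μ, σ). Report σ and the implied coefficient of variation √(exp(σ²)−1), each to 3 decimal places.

If T ~ Lognormal(μ,σ) then ln T ~ Normal(μ,σ), so the p-quantile of ln T is μ + z_p·σ.
ln(21) = 3.045 and ln(240) = 5.481; z_{0.1} = -1.282, z_{0.9} = 1.282.
σ = (5.481 − 3.045)/(1.282 − (-1.282)) = 0.950.
μ = 3.045 − (-1.282)·0.950 = 4.263.
CV = √(exp(σ²)−1) = √(exp(0.9034)−1) = 1.212.

σ ≈ 0.950, CV ≈ 1.212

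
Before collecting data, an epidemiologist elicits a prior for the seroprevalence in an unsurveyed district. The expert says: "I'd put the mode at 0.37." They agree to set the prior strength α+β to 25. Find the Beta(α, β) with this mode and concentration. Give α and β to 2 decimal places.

For α,β > 1 the Beta mode is (α−1)/(α+β−2). With α+β = 25, the mode is (α−1)/23.
Set (α−1)/23 = 0.37 → α = 1 + 0.37·23 = 9.51.
β = 25 − α = 15.49.

α = 9.51, β = 15.49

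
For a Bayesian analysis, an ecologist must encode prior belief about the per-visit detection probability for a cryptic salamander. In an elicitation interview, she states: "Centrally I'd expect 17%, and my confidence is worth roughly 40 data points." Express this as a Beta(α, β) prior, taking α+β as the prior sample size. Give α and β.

Under the effective-sample-size interpretation, Beta(α, β) has prior mean α/(α+β) and prior sample size α+β.
So α+β = 40 and α/(α+β) = 0.17, giving α = 0.17·40 = 6.8 and β = 40 − 6.8 = 33.2.

α = 6.8, β = 33.2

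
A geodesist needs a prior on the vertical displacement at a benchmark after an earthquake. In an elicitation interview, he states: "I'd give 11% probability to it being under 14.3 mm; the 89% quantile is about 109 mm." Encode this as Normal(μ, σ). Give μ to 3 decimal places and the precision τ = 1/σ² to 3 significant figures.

μ = 61.650, τ = 0.000671

For Normal(μ,σ), the p-quantile is μ + z_p·σ. Here z_{0.11} = -1.227, z_{0.89} = 1.227.
So 14.3 = μ − 1.227σ and 109 = μ + 1.227σ.
Subtracting: σ = (109 − 14.3)/(1.227 − (-1.227)) = 38.605.
Then μ = 14.3 − (-1.227)·38.605 = 61.650.
Precision τ = 1/σ² = 1/38.6² = 0.000671.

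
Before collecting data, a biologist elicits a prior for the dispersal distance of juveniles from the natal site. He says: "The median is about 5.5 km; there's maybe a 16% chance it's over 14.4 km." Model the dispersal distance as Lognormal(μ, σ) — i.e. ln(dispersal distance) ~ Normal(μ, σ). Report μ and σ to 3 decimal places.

μ ≈ 1.705, σ ≈ 0.968

If T ~ Lognormal(μ,σ) then ln T ~ Normal(μ,σ), so the p-quantile of ln T is μ + z_p·σ.
ln(5.5) = 1.705 and ln(14.4) = 2.667; z_{0.5} = 0, z_{0.84} = 0.9945.
σ = (2.667 − 1.705)/(0.9945 − (0)) = 0.968.
μ = 1.705 − (0)·0.968 = 1.705.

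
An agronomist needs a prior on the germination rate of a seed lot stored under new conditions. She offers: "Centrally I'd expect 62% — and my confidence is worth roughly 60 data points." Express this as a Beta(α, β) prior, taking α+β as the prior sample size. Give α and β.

α = 37.2, β = 22.8

Under the effective-sample-size interpretation, Beta(α, β) has prior mean α/(α+β) and prior sample size α+β.
So α+β = 60 and α/(α+β) = 0.62, giving α = 0.62·60 = 37.2 and β = 60 − 37.2 = 22.8.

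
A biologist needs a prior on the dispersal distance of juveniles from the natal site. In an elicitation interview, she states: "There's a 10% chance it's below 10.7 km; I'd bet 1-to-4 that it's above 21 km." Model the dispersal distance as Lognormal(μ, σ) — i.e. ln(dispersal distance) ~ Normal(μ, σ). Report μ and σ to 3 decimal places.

μ ≈ 2.777, σ ≈ 0.318

If T ~ Lognormal(μ,σ) then ln T ~ Normal(μ,σ), so the p-quantile of ln T is μ + z_p·σ.
ln(10.7) = 2.37 and ln(21) = 3.045; z_{0.1} = -1.282, z_{0.8} = 0.8416.
σ = (3.045 − 2.37)/(0.8416 − (-1.282)) = 0.318.
μ = 2.37 − (-1.282)·0.318 = 2.777.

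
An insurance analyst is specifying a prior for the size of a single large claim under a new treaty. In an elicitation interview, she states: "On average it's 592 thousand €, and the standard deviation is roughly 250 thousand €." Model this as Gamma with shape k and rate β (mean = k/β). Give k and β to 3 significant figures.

k ≈ 5.61, β ≈ 0.00947

For Gamma(k, rate β): mean = k/β, variance = k/β², so CV = 1/√k.
CV = SD/mean = 250/592 = 0.4223, hence k = 1/CV² = 5.61.
Then β = k/mean = 5.61/592 = 0.00947.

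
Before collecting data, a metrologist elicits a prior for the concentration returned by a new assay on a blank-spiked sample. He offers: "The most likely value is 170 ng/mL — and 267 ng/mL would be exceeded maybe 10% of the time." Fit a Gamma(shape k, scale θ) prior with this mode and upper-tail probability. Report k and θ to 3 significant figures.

k ≈ 10.2, θ ≈ 18.5

Gamma(k,θ) with k>1 has mode (k−1)θ, so θ = 170/(k−1).
Need P(X < 267) = 0.9 with θ tied to k this way. Start at k = 2, θ = 170: P(X<267) ≈ 0.466.
Too low — raise k to concentrate. Iterating converges to k ≈ 10.2.
Then θ = 170/(10.2−1) ≈ 18.5.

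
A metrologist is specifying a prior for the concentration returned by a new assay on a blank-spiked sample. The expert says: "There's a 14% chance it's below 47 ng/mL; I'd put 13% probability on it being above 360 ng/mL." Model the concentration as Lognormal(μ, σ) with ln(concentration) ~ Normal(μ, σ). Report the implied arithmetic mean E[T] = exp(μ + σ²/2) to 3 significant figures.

E[T] ≈ 195 ng/mL

If T ~ Lognormal(μ,σ) then ln T ~ Normal(μ,σ), so the p-quantile of ln T is μ + z_p·σ.
ln(47) = 3.85 and ln(360) = 5.886; z_{0.14} = -1.08, z_{0.87} = 1.126.
σ = (5.886 − 3.85)/(1.126 − (-1.08)) = 0.923.
μ = 3.85 − (-1.08)·0.923 = 4.847.
E[T] = exp(μ + σ²/2) = exp(4.847 + 0.4256) = 195 ng/mL.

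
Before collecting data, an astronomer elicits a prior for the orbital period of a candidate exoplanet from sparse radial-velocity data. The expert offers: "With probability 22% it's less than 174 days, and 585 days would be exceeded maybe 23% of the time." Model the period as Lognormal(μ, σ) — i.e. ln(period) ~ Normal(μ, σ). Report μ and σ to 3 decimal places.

If T ~ Lognormal(μ,σ) then ln T ~ Normal(μ,σ), so the p-quantile of ln T is μ + z_p·σ.
ln(174) = 5.159 and ln(585) = 6.372; z_{0.22} = -0.7722, z_{0.77} = 0.7388.
σ = (6.372 − 5.159)/(0.7388 − (-0.7722)) = 0.802.
μ = 5.159 − (-0.7722)·0.802 = 5.779.

μ ≈ 5.779, σ ≈ 0.802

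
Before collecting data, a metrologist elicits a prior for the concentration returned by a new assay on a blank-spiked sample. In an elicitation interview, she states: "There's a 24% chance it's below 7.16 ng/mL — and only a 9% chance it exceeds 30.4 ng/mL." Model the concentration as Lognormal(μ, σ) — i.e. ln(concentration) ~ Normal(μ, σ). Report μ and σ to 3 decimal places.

μ ≈ 2.467, σ ≈ 0.706

If T ~ Lognormal(μ,σ) then ln T ~ Normal(μ,σ), so the p-quantile of ln T is μ + z_p·σ.
ln(7.16) = 1.969 and ln(30.4) = 3.414; z_{0.24} = -0.7063, z_{0.91} = 1.341.
σ = (3.414 − 1.969)/(1.341 − (-0.7063)) = 0.706.
μ = 1.969 − (-0.7063)·0.706 = 2.467.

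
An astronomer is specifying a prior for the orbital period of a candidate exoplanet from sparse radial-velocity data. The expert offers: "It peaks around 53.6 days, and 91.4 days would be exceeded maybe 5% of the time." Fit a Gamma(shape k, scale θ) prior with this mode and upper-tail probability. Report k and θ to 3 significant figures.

k ≈ 10.8, θ ≈ 5.47

Gamma(k,θ) with k>1 has mode (k−1)θ, so θ = 53.6/(k−1).
Need P(X < 91.4) = 0.95 with θ tied to k this way. Start at k = 2, θ = 53.6: P(X<91.4) ≈ 0.508.
Too low — raise k to concentrate. Iterating converges to k ≈ 10.8.
Then θ = 53.6/(10.8−1) ≈ 5.47.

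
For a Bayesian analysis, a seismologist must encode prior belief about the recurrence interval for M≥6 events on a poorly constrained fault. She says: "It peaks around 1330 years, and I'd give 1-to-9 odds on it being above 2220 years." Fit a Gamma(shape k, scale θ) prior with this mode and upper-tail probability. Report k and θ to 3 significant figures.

k ≈ 8.2, θ ≈ 185

Gamma(k,θ) with k>1 has mode (k−1)θ, so θ = 1330/(k−1).
Need P(X < 2220) = 0.9 with θ tied to k this way. Start at k = 2, θ = 1330: P(X<2220) ≈ 0.497.
Too low — raise k to concentrate. Iterating converges to k ≈ 8.2.
Then θ = 1330/(8.2−1) ≈ 185.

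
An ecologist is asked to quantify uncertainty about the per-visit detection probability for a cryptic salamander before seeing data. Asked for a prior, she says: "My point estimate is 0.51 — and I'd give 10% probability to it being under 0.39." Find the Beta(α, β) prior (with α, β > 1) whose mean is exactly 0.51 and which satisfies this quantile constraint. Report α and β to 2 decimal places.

With mean 0.51 fixed, write α = 0.51s, β = 0.49s where s = α+β.
Need P(θ < 0.39) = 0.1 under Beta(0.51s, 0.49s). Normal approximation: (q−m)/√(m(1−m)/s) ≈ z_{0.1} = -1.28, so s ≈ 0.51·0.49·(-1.28)²/(0.39−0.51)² = 28.5.
At s = 28.5: P(θ<0.39) ≈ 0.099. Adjusting to match 0.1 gives s ≈ 28.24.
So α = 0.51·28.24 ≈ 14.40, β = 0.49·28.24 ≈ 13.84.

α ≈ 14.40, β ≈ 13.84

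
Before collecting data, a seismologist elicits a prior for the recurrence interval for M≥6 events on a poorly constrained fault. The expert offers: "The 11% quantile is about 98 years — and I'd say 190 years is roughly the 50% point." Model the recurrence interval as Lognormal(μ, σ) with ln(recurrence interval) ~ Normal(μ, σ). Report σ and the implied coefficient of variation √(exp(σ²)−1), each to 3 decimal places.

If T ~ Lognormal(μ,σ) then ln T ~ Normal(μ,σ), so the p-quantile of ln T is μ + z_p·σ.
ln(98) = 4.585 and ln(190) = 5.247; z_{0.11} = -1.227, z_{0.5} = 0.
σ = (5.247 − 4.585)/(0 − (-1.227)) = 0.540.
μ = 4.585 − (-1.227)·0.540 = 5.247.
CV = √(exp(σ²)−1) = √(exp(0.2914)−1) = 0.582.

σ ≈ 0.540, CV ≈ 0.582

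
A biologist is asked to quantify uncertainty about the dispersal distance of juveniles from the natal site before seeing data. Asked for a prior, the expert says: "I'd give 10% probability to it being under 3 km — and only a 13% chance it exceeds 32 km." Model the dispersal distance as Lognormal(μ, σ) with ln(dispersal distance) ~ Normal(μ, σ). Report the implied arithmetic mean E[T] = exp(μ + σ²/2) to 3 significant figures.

E[T] ≈ 17.1 km

If T ~ Lognormal(μ,σ) then ln T ~ Normal(μ,σ), so the p-quantile of ln T is μ + z_p·σ.
ln(3) = 1.099 and ln(32) = 3.466; z_{0.1} = -1.282, z_{0.87} = 1.126.
σ = (3.466 − 1.099)/(1.126 − (-1.282)) = 0.983.
μ = 1.099 − (-1.282)·0.983 = 2.358.
E[T] = exp(μ + σ²/2) = exp(2.358 + 0.4832) = 17.1 km.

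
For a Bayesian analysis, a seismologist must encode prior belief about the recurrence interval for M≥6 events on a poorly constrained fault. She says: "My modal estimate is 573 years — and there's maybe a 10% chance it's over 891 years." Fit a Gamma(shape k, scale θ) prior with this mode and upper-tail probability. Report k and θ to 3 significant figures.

k ≈ 10.6, θ ≈ 59.7

Gamma(k,θ) with k>1 has mode (k−1)θ, so θ = 573/(k−1).
Need P(X < 891) = 0.9 with θ tied to k this way. Start at k = 2, θ = 573: P(X<891) ≈ 0.460.
Too low — raise k to concentrate. Iterating converges to k ≈ 10.6.
Then θ = 573/(10.6−1) ≈ 59.7.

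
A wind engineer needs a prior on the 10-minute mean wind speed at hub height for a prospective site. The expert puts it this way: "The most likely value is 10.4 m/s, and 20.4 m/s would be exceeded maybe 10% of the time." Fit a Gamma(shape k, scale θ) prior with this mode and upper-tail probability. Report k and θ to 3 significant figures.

k ≈ 5.22, θ ≈ 2.46

Gamma(k,θ) with k>1 has mode (k−1)θ, so θ = 10.4/(k−1).
Need P(X < 20.4) = 0.9 with θ tied to k this way. Start at k = 2, θ = 10.4: P(X<20.4) ≈ 0.583.
Too low — raise k to concentrate. Iterating converges to k ≈ 5.22.
Then θ = 10.4/(5.22−1) ≈ 2.46.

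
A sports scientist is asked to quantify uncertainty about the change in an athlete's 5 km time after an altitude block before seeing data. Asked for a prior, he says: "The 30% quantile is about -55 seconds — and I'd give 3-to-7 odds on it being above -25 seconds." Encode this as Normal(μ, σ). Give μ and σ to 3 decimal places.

μ = -40.000, σ = 28.604

The p-quantile of Normal(μ,σ) is μ + z_p·σ, with z_{0.3} = -0.5244 and z_{0.7} = 0.5244.
Eliminate σ: μ = (z₂·x₁ − z₁·x₂)/(z₂ − z₁) = (0.5244·-55 − (-0.5244)·-25)/1.049 = -40.000.
Then σ = (x₂ − x₁)/(z₂ − z₁) = (-25 − -55)/1.049 = 28.604.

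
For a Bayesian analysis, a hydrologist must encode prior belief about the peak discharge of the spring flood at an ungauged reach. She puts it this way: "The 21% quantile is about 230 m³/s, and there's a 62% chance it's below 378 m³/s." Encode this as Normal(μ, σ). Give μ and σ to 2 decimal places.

For Normal(μ,σ), the p-quantile is μ + z_p·σ. Here z_{0.21} = -0.8064, z_{0.62} = 0.3055.
So 230 = μ − 0.8064σ and 378 = μ + 0.3055σ.
Subtracting: σ = (378 − 230)/(0.3055 − (-0.8064)) = 133.11.
Then μ = 230 − (-0.8064)·133.11 = 337.34.

μ = 337.34, σ = 133.11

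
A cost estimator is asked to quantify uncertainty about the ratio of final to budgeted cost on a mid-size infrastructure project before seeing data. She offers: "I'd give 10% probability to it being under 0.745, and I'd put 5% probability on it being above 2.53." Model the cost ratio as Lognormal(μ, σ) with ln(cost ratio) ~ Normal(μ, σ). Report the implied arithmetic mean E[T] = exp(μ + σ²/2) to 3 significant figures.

If T ~ Lognormal(μ,σ) then ln T ~ Normal(μ,σ), so the p-quantile of ln T is μ + z_p·σ.
ln(0.745) = -0.2944 and ln(2.53) = 0.9282; z_{0.1} = -1.282, z_{0.95} = 1.645.
σ = (0.9282 − -0.2944)/(1.645 − (-1.282)) = 0.418.
μ = -0.2944 − (-1.282)·0.418 = 0.241.
E[T] = exp(μ + σ²/2) = exp(0.241 + 0.0873) = 1.39.

E[T] ≈ 1.39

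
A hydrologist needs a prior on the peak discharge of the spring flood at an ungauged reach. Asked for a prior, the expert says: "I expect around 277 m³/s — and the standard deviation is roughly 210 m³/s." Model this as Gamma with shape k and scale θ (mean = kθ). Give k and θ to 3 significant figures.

For Gamma(k, scale θ): mean = kθ, variance = kθ², so CV = 1/√k.
CV = SD/mean = 210/277 = 0.7581, hence k = 1/CV² = 1.74.
Then θ = mean/k = 277/1.74 = 159.

k ≈ 1.74, θ ≈ 159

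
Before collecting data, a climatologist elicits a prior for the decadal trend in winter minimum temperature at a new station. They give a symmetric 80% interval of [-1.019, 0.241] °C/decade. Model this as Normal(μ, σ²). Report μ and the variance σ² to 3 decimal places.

μ = -0.389, σ² = 0.242

A symmetric 80% interval runs μ ± z·σ with z = 1.282.
Half-width = 0.63, so σ = 0.63/1.282 = 0.4916 and σ² = 0.242.
μ is the interval midpoint, -0.389.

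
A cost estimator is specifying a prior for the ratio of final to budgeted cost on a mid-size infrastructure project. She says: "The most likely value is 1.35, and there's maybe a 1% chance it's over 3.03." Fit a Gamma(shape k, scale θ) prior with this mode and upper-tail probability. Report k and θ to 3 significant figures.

k ≈ 8.35, θ ≈ 0.184

Gamma(k,θ) with k>1 has mode (k−1)θ, so θ = 1.35/(k−1).
Need P(X < 3.03) = 0.99 with θ tied to k this way. Start at k = 2, θ = 1.35: P(X<3.03) ≈ 0.656.
Too low — raise k to concentrate. Iterating converges to k ≈ 8.35.
Then θ = 1.35/(8.35−1) ≈ 0.184.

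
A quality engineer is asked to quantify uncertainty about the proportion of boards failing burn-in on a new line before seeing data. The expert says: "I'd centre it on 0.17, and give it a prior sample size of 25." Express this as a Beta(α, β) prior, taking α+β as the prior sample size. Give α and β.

Under the effective-sample-size interpretation, Beta(α, β) has prior mean α/(α+β) and prior sample size α+β.
So α+β = 25 and α/(α+β) = 0.17, giving α = 0.17·25 = 4.25 and β = 25 − 4.25 = 20.75.

α = 4.25, β = 20.75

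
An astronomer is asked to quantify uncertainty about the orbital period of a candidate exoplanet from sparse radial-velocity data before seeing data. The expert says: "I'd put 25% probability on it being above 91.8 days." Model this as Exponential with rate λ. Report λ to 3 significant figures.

P(T > 91.8) = e^(−λ·91.8) = 0.25, so λ = −ln(0.25)/91.8 = 0.0151.

λ ≈ 0.0151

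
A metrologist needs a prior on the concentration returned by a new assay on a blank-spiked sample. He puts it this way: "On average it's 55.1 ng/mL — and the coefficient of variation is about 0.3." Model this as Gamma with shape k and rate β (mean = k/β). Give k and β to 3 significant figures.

For Gamma(k, rate β): mean = k/β, variance = k/β², so CV = 1/√k.
CV = 0.3, hence k = 1/CV² = 11.1.
Then β = k/mean = 11.1/55.1 = 0.202.

k ≈ 11.1, β ≈ 0.202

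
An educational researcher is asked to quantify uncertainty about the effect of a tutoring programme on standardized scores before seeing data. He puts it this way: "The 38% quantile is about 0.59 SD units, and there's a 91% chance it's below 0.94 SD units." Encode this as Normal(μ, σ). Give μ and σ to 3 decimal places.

For Normal(μ,σ), the p-quantile is μ + z_p·σ. Here z_{0.38} = -0.3055, z_{0.91} = 1.341.
So 0.59 = μ − 0.3055σ and 0.94 = μ + 1.341σ.
Subtracting: σ = (0.94 − 0.59)/(1.341 − (-0.3055)) = 0.213.
Then μ = 0.59 − (-0.3055)·0.213 = 0.655.

μ = 0.655, σ = 0.213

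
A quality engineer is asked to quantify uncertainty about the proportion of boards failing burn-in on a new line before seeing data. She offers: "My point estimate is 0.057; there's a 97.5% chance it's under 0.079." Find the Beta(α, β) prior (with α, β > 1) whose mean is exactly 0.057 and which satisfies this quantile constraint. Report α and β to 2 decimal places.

α ≈ 28.30, β ≈ 468.14

With mean 0.057 fixed, write α = 0.057s, β = 0.943s where s = α+β.
Need P(θ < 0.079) = 0.975 under Beta(0.057s, 0.943s). Normal approximation: (q−m)/√(m(1−m)/s) ≈ z_{0.975} = 1.96, so s ≈ 0.057·0.943·(1.96)²/(0.079−0.057)² = 426.6.
At s = 426.6: P(θ<0.079) ≈ 0.966. Adjusting to match 0.975 gives s ≈ 496.44.
So α = 0.057·496.44 ≈ 28.30, β = 0.943·496.44 ≈ 468.14.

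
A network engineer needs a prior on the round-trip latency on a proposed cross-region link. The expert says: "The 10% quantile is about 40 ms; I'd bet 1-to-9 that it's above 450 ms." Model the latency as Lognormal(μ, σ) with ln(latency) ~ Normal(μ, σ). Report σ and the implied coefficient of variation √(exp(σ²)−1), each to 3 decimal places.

If T ~ Lognormal(μ,σ) then ln T ~ Normal(μ,σ), so the p-quantile of ln T is μ + z_p·σ.
ln(40) = 3.689 and ln(450) = 6.109; z_{0.1} = -1.282, z_{0.9} = 1.282.
σ = (6.109 − 3.689)/(1.282 − (-1.282)) = 0.944.
μ = 3.689 − (-1.282)·0.944 = 4.899.
CV = √(exp(σ²)−1) = √(exp(0.8917)−1) = 1.200.

σ ≈ 0.944, CV ≈ 1.200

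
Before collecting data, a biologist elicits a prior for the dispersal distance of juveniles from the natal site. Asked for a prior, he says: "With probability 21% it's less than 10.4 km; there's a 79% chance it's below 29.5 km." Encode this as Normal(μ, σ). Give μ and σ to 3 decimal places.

μ = 19.950, σ = 11.842

The p-quantile of Normal(μ,σ) is μ + z_p·σ, with z_{0.21} = -0.8064 and z_{0.79} = 0.8064.
Eliminate σ: μ = (z₂·x₁ − z₁·x₂)/(z₂ − z₁) = (0.8064·10.4 − (-0.8064)·29.5)/1.613 = 19.950.
Then σ = (x₂ − x₁)/(z₂ − z₁) = (29.5 − 10.4)/1.613 = 11.842.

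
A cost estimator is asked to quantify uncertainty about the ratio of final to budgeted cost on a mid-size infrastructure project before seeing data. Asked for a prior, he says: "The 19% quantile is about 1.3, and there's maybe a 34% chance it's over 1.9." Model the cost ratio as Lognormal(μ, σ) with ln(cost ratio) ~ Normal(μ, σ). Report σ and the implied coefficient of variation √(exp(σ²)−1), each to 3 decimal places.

If T ~ Lognormal(μ,σ) then ln T ~ Normal(μ,σ), so the p-quantile of ln T is μ + z_p·σ.
ln(1.3) = 0.2624 and ln(1.9) = 0.6419; z_{0.19} = -0.8779, z_{0.66} = 0.4125.
σ = (0.6419 − 0.2624)/(0.4125 − (-0.8779)) = 0.294.
μ = 0.2624 − (-0.8779)·0.294 = 0.521.
CV = √(exp(σ²)−1) = √(exp(0.0865)−1) = 0.301.

σ ≈ 0.294, CV ≈ 0.301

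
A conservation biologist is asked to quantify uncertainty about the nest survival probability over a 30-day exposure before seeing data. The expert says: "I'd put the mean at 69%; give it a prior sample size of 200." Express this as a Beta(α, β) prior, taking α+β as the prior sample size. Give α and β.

α = 138, β = 62

Under the effective-sample-size interpretation, Beta(α, β) has prior mean α/(α+β) and prior sample size α+β.
So α+β = 200 and α/(α+β) = 0.69, giving α = 0.69·200 = 138 and β = 200 − 138 = 62.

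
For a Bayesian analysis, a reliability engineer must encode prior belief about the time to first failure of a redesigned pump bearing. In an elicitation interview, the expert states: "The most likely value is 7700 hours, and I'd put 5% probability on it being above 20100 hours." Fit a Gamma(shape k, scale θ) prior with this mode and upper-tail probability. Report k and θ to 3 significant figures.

k ≈ 3.93, θ ≈ 2620

Gamma(k,θ) with k>1 has mode (k−1)θ, so θ = 7700/(k−1).
Need P(X < 20100) = 0.95 with θ tied to k this way. Start at k = 2, θ = 7700: P(X<20100) ≈ 0.735.
Too low — raise k to concentrate. Iterating converges to k ≈ 3.93.
Then θ = 7700/(3.93−1) ≈ 2620.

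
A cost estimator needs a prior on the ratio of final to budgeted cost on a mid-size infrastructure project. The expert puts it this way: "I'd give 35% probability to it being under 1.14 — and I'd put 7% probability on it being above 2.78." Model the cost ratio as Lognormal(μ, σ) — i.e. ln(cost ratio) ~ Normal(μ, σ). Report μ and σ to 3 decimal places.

If T ~ Lognormal(μ,σ) then ln T ~ Normal(μ,σ), so the p-quantile of ln T is μ + z_p·σ.
ln(1.14) = 0.131 and ln(2.78) = 1.022; z_{0.35} = -0.3853, z_{0.93} = 1.476.
σ = (1.022 − 0.131)/(1.476 − (-0.3853)) = 0.479.
μ = 0.131 − (-0.3853)·0.479 = 0.316.

μ ≈ 0.316, σ ≈ 0.479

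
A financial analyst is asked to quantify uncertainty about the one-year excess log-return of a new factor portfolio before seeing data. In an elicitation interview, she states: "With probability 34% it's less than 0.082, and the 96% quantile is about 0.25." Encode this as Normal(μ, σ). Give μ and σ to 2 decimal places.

μ = 0.11, σ = 0.08

For Normal(μ,σ), the p-quantile is μ + z_p·σ. Here z_{0.34} = -0.4125, z_{0.96} = 1.751.
So 0.082 = μ − 0.4125σ and 0.25 = μ + 1.751σ.
Subtracting: σ = (0.25 − 0.082)/(1.751 − (-0.4125)) = 0.08.
Then μ = 0.082 − (-0.4125)·0.08 = 0.11.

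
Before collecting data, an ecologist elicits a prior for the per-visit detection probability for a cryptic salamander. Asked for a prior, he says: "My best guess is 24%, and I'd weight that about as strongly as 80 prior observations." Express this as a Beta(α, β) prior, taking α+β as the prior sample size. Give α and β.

α = 19.2, β = 60.8

Under the effective-sample-size interpretation, Beta(α, β) has prior mean α/(α+β) and prior sample size α+β.
So α+β = 80 and α/(α+β) = 0.24, giving α = 0.24·80 = 19.2 and β = 80 − 19.2 = 60.8.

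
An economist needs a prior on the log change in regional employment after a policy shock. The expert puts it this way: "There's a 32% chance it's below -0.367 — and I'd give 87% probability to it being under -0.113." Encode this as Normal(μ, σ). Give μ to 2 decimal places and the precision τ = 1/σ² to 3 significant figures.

μ = -0.29, τ = 39.4

The p-quantile of Normal(μ,σ) is μ + z_p·σ, with z_{0.32} = -0.4677 and z_{0.87} = 1.126.
Eliminate σ: μ = (z₂·x₁ − z₁·x₂)/(z₂ − z₁) = (1.126·-0.367 − (-0.4677)·-0.113)/1.594 = -0.29.
Then σ = (x₂ − x₁)/(z₂ − z₁) = (-0.113 − -0.367)/1.594 = 0.16.
Precision τ = 1/σ² = 1/0.1593² = 39.4.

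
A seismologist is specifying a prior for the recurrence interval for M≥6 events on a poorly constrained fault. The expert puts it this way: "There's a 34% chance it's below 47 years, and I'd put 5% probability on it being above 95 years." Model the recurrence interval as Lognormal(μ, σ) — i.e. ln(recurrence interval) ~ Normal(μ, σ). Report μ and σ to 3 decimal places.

μ ≈ 3.991, σ ≈ 0.342

If T ~ Lognormal(μ,σ) then ln T ~ Normal(μ,σ), so the p-quantile of ln T is μ + z_p·σ.
ln(47) = 3.85 and ln(95) = 4.554; z_{0.34} = -0.4125, z_{0.95} = 1.645.
σ = (4.554 − 3.85)/(1.645 − (-0.4125)) = 0.342.
μ = 3.85 − (-0.4125)·0.342 = 3.991.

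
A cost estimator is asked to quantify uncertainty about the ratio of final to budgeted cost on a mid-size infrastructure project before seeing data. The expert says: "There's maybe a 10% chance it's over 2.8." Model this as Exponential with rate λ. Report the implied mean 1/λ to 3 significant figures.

mean ≈ 1.22

P(T > 2.8) = e^(−λ·2.8) = 0.1, so λ = −ln(0.1)/2.8 = 0.822.
Mean = 1/λ = 1.22.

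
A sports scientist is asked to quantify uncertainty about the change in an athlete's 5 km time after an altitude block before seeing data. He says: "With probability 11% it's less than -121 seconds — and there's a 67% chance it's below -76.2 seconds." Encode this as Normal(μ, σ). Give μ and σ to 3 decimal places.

μ = -88.026, σ = 26.884

For Normal(μ,σ), the p-quantile is μ + z_p·σ. Here z_{0.11} = -1.227, z_{0.67} = 0.4399.
So -121 = μ − 1.227σ and -76.2 = μ + 0.4399σ.
Subtracting: σ = (-76.2 − -121)/(0.4399 − (-1.227)) = 26.884.
Then μ = -121 − (-1.227)·26.884 = -88.026.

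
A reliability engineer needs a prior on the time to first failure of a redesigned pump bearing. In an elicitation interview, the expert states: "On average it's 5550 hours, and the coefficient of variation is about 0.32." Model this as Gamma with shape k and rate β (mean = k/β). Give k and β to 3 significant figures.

k ≈ 9.77, β ≈ 0.00176

For Gamma(k, rate β): mean = k/β, variance = k/β², so CV = 1/√k.
CV = 0.32, hence k = 1/CV² = 9.77.
Then β = k/mean = 9.77/5550 = 0.00176.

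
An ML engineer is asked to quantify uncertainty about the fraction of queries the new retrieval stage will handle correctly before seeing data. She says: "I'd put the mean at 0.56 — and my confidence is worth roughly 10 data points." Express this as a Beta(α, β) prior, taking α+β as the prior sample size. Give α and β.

Under the effective-sample-size interpretation, Beta(α, β) has prior mean α/(α+β) and prior sample size α+β.
So α+β = 10 and α/(α+β) = 0.56, giving α = 0.56·10 = 5.6 and β = 10 − 5.6 = 4.4.

α = 5.6, β = 4.4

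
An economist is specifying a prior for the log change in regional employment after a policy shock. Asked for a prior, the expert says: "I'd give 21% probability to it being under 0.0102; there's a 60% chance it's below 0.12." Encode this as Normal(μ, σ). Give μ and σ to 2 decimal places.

The p-quantile of Normal(μ,σ) is μ + z_p·σ, with z_{0.21} = -0.8064 and z_{0.6} = 0.2533.
Eliminate σ: μ = (z₂·x₁ − z₁·x₂)/(z₂ − z₁) = (0.2533·0.0102 − (-0.8064)·0.12)/1.06 = 0.09.
Then σ = (x₂ − x₁)/(z₂ − z₁) = (0.12 − 0.0102)/1.06 = 0.10.

μ = 0.09, σ = 0.10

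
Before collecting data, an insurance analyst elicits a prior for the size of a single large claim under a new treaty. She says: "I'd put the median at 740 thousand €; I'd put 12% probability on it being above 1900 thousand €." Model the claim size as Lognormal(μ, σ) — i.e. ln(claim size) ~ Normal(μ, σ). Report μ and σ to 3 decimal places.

μ ≈ 6.607, σ ≈ 0.803

If T ~ Lognormal(μ,σ) then ln T ~ Normal(μ,σ), so the p-quantile of ln T is μ + z_p·σ.
ln(740) = 6.607 and ln(1900) = 7.55; z_{0.5} = 0, z_{0.88} = 1.175.
σ = (7.55 − 6.607)/(1.175 − (0)) = 0.803.
μ = 6.607 − (0)·0.803 = 6.607.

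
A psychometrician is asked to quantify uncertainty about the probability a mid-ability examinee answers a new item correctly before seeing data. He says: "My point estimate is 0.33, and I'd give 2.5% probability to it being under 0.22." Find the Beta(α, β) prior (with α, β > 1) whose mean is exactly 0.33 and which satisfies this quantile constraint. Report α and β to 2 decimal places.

With mean 0.33 fixed, write α = 0.33s, β = 0.67s where s = α+β.
Need P(θ < 0.22) = 0.025 under Beta(0.33s, 0.67s). Normal approximation: (q−m)/√(m(1−m)/s) ≈ z_{0.025} = -1.96, so s ≈ 0.33·0.67·(-1.96)²/(0.22−0.33)² = 70.2.
At s = 70.2: P(θ<0.22) ≈ 0.019. Adjusting to match 0.025 gives s ≈ 62.52.
So α = 0.33·62.52 ≈ 20.63, β = 0.67·62.52 ≈ 41.89.

α ≈ 20.63, β ≈ 41.89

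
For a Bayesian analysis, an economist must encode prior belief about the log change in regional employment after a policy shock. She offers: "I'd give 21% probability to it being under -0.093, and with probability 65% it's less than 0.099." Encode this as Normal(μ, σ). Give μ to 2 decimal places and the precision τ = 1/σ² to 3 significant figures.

For Normal(μ,σ), the p-quantile is μ + z_p·σ. Here z_{0.21} = -0.8064, z_{0.65} = 0.3853.
So -0.093 = μ − 0.8064σ and 0.099 = μ + 0.3853σ.
Subtracting: σ = (0.099 − -0.093)/(0.3853 − (-0.8064)) = 0.16.
Then μ = -0.093 − (-0.8064)·0.16 = 0.04.
Precision τ = 1/σ² = 1/0.1611² = 38.5.

μ = 0.04, τ = 38.5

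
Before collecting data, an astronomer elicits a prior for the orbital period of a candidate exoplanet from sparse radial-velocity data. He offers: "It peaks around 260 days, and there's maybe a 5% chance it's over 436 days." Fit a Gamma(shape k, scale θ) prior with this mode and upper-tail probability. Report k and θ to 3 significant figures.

k ≈ 11.5, θ ≈ 24.9

Gamma(k,θ) with k>1 has mode (k−1)θ, so θ = 260/(k−1).
Need P(X < 436) = 0.95 with θ tied to k this way. Start at k = 2, θ = 260: P(X<436) ≈ 0.500.
Too low — raise k to concentrate. Iterating converges to k ≈ 11.5.
Then θ = 260/(11.5−1) ≈ 24.9.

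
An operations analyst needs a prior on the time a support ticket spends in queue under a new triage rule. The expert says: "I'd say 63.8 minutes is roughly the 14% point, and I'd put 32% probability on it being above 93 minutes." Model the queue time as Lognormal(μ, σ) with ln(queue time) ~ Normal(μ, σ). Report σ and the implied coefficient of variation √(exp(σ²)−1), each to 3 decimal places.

If T ~ Lognormal(μ,σ) then ln T ~ Normal(μ,σ), so the p-quantile of ln T is μ + z_p·σ.
ln(63.8) = 4.156 and ln(93) = 4.533; z_{0.14} = -1.08, z_{0.68} = 0.4677.
σ = (4.533 − 4.156)/(0.4677 − (-1.08)) = 0.243.
μ = 4.156 − (-1.08)·0.243 = 4.419.
CV = √(exp(σ²)−1) = √(exp(0.0593)−1) = 0.247.

σ ≈ 0.243, CV ≈ 0.247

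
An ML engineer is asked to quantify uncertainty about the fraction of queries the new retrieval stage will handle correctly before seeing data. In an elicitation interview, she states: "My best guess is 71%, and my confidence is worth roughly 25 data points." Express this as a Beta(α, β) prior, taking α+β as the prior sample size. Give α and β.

Under the effective-sample-size interpretation, Beta(α, β) has prior mean α/(α+β) and prior sample size α+β.
So α+β = 25 and α/(α+β) = 0.71, giving α = 0.71·25 = 17.75 and β = 25 − 17.75 = 7.25.

α = 17.75, β = 7.25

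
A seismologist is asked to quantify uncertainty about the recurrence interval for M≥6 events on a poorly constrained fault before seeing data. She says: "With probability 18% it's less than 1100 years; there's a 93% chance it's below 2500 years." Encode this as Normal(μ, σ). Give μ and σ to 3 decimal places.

μ = 1635.938, σ = 585.491

The p-quantile of Normal(μ,σ) is μ + z_p·σ, with z_{0.18} = -0.9154 and z_{0.93} = 1.476.
Eliminate σ: μ = (z₂·x₁ − z₁·x₂)/(z₂ − z₁) = (1.476·1100 − (-0.9154)·2500)/2.391 = 1635.938.
Then σ = (x₂ − x₁)/(z₂ − z₁) = (2500 − 1100)/2.391 = 585.491.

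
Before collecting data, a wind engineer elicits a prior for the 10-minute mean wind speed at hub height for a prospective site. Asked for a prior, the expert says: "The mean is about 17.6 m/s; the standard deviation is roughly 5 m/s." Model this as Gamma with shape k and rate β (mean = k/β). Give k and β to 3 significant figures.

k ≈ 12.4, β ≈ 0.704

For Gamma(k, rate β): mean = k/β, variance = k/β², so CV = 1/√k.
CV = SD/mean = 5/17.6 = 0.2841, hence k = 1/CV² = 12.4.
Then β = k/mean = 12.4/17.6 = 0.704.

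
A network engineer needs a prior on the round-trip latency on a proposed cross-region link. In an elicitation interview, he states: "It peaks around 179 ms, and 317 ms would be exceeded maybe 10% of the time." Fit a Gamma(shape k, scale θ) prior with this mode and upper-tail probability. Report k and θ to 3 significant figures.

Gamma(k,θ) with k>1 has mode (k−1)θ, so θ = 179/(k−1).
Need P(X < 317) = 0.9 with θ tied to k this way. Start at k = 2, θ = 179: P(X<317) ≈ 0.528.
Too low — raise k to concentrate. Iterating converges to k ≈ 6.82.
Then θ = 179/(6.82−1) ≈ 30.8.

k ≈ 6.82, θ ≈ 30.8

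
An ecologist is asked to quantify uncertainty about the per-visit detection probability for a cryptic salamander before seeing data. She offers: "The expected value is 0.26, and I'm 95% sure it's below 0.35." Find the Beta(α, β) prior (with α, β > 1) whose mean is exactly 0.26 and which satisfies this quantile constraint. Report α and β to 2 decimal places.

α ≈ 17.99, β ≈ 51.19

With mean 0.26 fixed, write α = 0.26s, β = 0.74s where s = α+β.
Need P(θ < 0.35) = 0.95 under Beta(0.26s, 0.74s). Normal approximation: (q−m)/√(m(1−m)/s) ≈ z_{0.95} = 1.64, so s ≈ 0.26·0.74·(1.64)²/(0.35−0.26)² = 64.3.
At s = 64.3: P(θ<0.35) ≈ 0.944. Adjusting to match 0.95 gives s ≈ 69.18.
So α = 0.26·69.18 ≈ 17.99, β = 0.74·69.18 ≈ 51.19.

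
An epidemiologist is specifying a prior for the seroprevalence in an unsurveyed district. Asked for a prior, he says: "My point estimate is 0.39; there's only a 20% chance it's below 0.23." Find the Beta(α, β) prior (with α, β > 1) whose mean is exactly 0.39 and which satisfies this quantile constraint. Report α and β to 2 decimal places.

α ≈ 2.66, β ≈ 4.16

With mean 0.39 fixed, write α = 0.39s, β = 0.61s where s = α+β.
Need P(θ < 0.23) = 0.2 under Beta(0.39s, 0.61s). Normal approximation: (q−m)/√(m(1−m)/s) ≈ z_{0.2} = -0.842, so s ≈ 0.39·0.61·(-0.842)²/(0.23−0.39)² = 6.6.
At s = 6.6: P(θ<0.23) ≈ 0.205. Adjusting to match 0.2 gives s ≈ 6.82.
So α = 0.39·6.82 ≈ 2.66, β = 0.61·6.82 ≈ 4.16.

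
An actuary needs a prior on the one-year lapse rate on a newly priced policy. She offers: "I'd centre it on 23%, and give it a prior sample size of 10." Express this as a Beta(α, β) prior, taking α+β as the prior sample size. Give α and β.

Under the effective-sample-size interpretation, Beta(α, β) has prior mean α/(α+β) and prior sample size α+β.
So α+β = 10 and α/(α+β) = 0.23, giving α = 0.23·10 = 2.3 and β = 10 − 2.3 = 7.7.

α = 2.3, β = 7.7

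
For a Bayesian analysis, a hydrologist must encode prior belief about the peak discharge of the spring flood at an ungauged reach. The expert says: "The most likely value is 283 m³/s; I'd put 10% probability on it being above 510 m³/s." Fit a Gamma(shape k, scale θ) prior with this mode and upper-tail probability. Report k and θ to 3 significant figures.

k ≈ 6.49, θ ≈ 51.6

Gamma(k,θ) with k>1 has mode (k−1)θ, so θ = 283/(k−1).
Need P(X < 510) = 0.9 with θ tied to k this way. Start at k = 2, θ = 283: P(X<510) ≈ 0.538.
Too low — raise k to concentrate. Iterating converges to k ≈ 6.49.
Then θ = 283/(6.49−1) ≈ 51.6.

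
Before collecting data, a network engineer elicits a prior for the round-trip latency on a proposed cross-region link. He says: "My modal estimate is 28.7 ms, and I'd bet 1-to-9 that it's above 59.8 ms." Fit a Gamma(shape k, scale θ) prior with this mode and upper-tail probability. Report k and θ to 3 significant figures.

k ≈ 4.56, θ ≈ 8.05

Gamma(k,θ) with k>1 has mode (k−1)θ, so θ = 28.7/(k−1).
Need P(X < 59.8) = 0.9 with θ tied to k this way. Start at k = 2, θ = 28.7: P(X<59.8) ≈ 0.616.
Too low — raise k to concentrate. Iterating converges to k ≈ 4.56.
Then θ = 28.7/(4.56−1) ≈ 8.05.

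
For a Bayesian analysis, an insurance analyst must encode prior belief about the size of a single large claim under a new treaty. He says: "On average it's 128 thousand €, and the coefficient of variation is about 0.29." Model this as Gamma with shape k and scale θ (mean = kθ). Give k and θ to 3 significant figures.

For Gamma(k, scale θ): mean = kθ, variance = kθ², so CV = 1/√k.
CV = 0.29, hence k = 1/CV² = 11.9.
Then θ = mean/k = 128/11.9 = 10.8.

k ≈ 11.9, θ ≈ 10.8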